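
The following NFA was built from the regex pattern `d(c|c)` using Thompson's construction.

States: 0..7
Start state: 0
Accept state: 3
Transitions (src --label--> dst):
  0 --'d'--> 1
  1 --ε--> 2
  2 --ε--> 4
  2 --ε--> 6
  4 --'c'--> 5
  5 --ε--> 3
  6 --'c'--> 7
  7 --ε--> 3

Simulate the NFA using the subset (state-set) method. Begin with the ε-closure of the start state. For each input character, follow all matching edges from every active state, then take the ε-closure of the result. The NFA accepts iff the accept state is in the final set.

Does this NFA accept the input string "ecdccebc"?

Answer: REJECT

Derivation:
S₀ = ε-closure({0}) = {0}
'e' @ 1: {}  — state set empty
rest 'cdccebc' ignored (set empty)
after full input: {}  (accept=3 not in)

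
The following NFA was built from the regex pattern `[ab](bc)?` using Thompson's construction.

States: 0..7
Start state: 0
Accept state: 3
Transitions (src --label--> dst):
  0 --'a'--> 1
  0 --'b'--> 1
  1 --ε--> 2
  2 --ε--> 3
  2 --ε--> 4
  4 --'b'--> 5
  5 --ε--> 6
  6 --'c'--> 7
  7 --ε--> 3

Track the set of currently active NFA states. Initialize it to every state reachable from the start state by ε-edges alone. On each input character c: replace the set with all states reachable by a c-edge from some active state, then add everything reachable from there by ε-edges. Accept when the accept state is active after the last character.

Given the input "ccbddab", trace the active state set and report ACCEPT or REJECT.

initial (ε-close {0}): {0}
'c' @ 1: {}  — state set empty
rest 'cbddab' ignored (set empty)
end set {} — state 3 not in

Answer: REJECT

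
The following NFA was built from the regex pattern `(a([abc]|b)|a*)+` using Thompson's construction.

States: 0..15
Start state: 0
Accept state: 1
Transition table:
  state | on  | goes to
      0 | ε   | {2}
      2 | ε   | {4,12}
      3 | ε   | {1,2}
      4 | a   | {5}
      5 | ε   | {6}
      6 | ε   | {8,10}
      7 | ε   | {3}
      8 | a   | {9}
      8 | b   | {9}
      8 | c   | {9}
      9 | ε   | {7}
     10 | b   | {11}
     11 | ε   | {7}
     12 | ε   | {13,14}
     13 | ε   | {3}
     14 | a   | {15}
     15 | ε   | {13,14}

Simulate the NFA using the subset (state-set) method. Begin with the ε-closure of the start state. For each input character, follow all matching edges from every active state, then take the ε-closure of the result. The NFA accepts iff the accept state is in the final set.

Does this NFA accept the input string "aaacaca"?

start: ε-closure({0}) = {0,1,2,3,4,12,13,14}
'a' @ 1: {1,2,3,4,5,6,8,10,12,13,14,15}  (accept∈set)
'a' @ 2: {1,2,3,4,5,6,7,8,9,10,12,13,14,15}  (accept∈set)
'a' @ 3: {1,2,3,4,5,6,7,8,9,10,12,13,14,15}  (accept∈set)
'c' @ 4: {1,2,3,4,7,9,12,13,14}  (accept∈set)
'a' @ 5: {1,2,3,4,5,6,8,10,12,13,14,15}  (accept∈set)
'c' @ 6: {1,2,3,4,7,9,12,13,14}  (accept∈set)
'a' @ 7: {1,2,3,4,5,6,8,10,12,13,14,15}  (accept∈set)
after full input: {1,2,3,4,5,6,8,10,12,13,14,15}  (accept=1 in)

Answer: ACCEPT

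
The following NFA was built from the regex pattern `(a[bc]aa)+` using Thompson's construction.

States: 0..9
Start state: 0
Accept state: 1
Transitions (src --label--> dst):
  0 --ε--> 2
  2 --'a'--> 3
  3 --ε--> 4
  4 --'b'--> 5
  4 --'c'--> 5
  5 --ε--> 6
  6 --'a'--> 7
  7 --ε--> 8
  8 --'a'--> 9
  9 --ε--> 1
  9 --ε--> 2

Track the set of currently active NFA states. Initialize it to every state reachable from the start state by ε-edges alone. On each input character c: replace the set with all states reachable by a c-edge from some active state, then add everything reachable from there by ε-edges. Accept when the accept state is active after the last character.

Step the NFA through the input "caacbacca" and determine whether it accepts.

Answer: REJECT

Steps:
S₀ = ε-closure({0}) = {0,2}
'c' @ 1: {}  — state set empty
rest 'aacbacca' ignored (set empty)
final: {}; accept 1 not in set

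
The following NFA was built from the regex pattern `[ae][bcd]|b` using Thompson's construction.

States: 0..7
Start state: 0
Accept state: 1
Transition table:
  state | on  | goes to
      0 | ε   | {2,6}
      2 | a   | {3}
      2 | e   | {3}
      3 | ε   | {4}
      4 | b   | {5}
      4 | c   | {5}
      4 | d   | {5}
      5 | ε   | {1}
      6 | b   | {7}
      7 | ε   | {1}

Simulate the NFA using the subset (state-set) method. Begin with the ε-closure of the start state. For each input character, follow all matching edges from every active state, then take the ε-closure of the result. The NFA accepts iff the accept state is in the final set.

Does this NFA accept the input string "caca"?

S₀ = ε-closure({0}) = {0,2,6}
'c' @ 1: {}  — dead — no transitions
rest 'aca' ignored (set empty)
final: {}; accept 1 not in set

Answer: REJECT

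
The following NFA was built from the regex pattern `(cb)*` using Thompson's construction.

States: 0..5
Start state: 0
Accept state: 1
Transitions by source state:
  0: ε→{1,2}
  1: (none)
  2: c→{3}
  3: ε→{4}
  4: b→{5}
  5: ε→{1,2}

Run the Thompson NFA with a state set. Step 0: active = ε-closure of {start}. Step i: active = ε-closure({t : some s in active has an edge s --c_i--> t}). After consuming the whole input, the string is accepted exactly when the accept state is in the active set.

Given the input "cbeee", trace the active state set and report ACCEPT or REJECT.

initial (ε-close {0}): {0,1,2}
'c' @ 1: {3,4}
'b' @ 2: {1,2,5}  ✓accept
'e' @ 3: {}  — state set empty
rest 'ee' ignored (set empty)
end set {} — state 1 not in

Answer: REJECT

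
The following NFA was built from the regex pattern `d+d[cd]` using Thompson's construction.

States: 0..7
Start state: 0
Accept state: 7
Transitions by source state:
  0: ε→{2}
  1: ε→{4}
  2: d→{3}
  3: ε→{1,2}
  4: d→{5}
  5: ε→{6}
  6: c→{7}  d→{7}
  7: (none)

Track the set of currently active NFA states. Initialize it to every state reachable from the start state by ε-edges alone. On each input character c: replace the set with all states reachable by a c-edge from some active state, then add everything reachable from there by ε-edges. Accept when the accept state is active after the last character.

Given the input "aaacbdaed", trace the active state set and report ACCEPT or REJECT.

Answer: REJECT

Steps:
initial (ε-close {0}): {0,2}
'a' @ 1: {}  — no active states
rest 'aacbdaed' ignored (set empty)
after full input: {}  (accept=7 not in)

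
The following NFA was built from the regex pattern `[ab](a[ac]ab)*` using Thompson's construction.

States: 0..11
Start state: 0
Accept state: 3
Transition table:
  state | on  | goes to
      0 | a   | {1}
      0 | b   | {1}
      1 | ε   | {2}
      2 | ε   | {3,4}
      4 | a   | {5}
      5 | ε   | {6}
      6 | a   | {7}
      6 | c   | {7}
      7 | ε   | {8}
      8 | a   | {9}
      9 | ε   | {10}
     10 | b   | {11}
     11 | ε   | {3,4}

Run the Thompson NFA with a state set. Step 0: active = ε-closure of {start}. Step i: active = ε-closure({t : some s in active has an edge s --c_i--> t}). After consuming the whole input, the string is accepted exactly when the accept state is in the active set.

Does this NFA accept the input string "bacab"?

start: ε-closure({0}) = {0}
'b' @ 1: {1,2,3,4}  (accept∈set)
'a' @ 2: {5,6}
'c' @ 3: {7,8}
'a' @ 4: {9,10}
'b' @ 5: {3,4,11}  (accept∈set)
final: {3,4,11}; accept 3 in set

Answer: ACCEPT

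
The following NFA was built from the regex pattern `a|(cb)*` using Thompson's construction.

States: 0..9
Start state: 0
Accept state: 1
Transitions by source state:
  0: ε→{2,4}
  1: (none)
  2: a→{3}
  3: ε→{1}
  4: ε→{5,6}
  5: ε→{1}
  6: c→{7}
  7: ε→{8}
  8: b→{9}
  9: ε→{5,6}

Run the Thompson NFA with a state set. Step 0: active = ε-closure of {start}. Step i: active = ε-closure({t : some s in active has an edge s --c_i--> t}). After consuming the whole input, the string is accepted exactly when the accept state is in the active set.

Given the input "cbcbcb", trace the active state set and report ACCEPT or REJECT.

Answer: ACCEPT

Steps:
initial (ε-close {0}): {0,1,2,4,5,6}
'c' @ 1: {7,8}
'b' @ 2: {1,5,6,9}  ✓accept
'c' @ 3: {7,8}
'b' @ 4: {1,5,6,9}  ✓accept
'c' @ 5: {7,8}
'b' @ 6: {1,5,6,9}  ✓accept
end set {1,5,6,9} — state 1 in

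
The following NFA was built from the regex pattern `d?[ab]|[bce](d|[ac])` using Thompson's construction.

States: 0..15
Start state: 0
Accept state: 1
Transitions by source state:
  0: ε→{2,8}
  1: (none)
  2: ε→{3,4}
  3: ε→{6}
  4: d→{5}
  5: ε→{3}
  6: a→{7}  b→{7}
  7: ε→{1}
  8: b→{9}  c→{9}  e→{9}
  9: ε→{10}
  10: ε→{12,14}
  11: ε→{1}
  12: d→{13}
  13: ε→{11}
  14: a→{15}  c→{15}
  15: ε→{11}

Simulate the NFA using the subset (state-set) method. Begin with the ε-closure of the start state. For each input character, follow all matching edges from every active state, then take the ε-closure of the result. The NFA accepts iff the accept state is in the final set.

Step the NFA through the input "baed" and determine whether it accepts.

S₀ = ε-closure({0}) = {0,2,3,4,6,8}
'b' @ 1: {1,7,9,10,12,14}  (accept∈set)
'a' @ 2: {1,11,15}  (accept∈set)
'e' @ 3: {}  — no active states
rest 'd' ignored (set empty)
end set {} — state 1 not in

Answer: REJECT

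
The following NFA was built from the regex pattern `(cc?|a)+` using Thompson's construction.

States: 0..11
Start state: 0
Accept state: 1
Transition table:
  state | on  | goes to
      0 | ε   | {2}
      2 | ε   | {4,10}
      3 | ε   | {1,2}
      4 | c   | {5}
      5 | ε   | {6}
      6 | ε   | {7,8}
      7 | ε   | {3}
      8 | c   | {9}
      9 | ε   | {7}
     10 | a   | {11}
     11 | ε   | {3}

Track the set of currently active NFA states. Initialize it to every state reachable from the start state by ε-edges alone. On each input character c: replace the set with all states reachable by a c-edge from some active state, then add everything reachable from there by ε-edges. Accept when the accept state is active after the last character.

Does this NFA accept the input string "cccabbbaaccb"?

Answer: REJECT

Derivation:
start: ε-closure({0}) = {0,2,4,10}
'c' @ 1: {1,2,3,4,5,6,7,8,10}  [accepting]
'c' @ 2: {1,2,3,4,5,6,7,8,9,10}  [accepting]
'c' @ 3: {1,2,3,4,5,6,7,8,9,10}  [accepting]
'a' @ 4: {1,2,3,4,10,11}  [accepting]
'b' @ 5: {}  — dead — no transitions
rest 'bbaaccb' ignored (set empty)
after full input: {}  (accept=1 not in)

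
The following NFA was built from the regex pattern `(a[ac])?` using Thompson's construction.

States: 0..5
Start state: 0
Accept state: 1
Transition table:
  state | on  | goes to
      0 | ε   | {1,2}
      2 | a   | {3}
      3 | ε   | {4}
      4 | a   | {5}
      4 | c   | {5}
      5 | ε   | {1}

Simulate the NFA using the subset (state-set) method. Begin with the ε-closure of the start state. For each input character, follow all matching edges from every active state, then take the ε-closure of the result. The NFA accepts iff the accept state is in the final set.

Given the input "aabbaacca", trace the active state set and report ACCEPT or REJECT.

start: ε-closure({0}) = {0,1,2}
'a' @ 1: {3,4}
'a' @ 2: {1,5}  [accepting]
'b' @ 3: {}  — no active states
rest 'baacca' ignored (set empty)
end set {} — state 1 not in

Answer: REJECT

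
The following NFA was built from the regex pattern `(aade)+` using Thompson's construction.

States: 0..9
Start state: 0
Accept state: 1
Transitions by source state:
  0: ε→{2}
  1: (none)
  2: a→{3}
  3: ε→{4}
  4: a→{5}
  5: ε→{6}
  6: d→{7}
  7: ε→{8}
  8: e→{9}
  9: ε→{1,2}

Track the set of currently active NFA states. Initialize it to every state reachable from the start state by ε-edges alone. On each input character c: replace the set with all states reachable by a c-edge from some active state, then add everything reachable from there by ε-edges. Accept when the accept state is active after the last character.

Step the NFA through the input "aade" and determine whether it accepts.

initial (ε-close {0}): {0,2}
'a' @ 1: {3,4}
'a' @ 2: {5,6}
'd' @ 3: {7,8}
'e' @ 4: {1,2,9}  [accepting]
end set {1,2,9} — state 1 in

Answer: ACCEPT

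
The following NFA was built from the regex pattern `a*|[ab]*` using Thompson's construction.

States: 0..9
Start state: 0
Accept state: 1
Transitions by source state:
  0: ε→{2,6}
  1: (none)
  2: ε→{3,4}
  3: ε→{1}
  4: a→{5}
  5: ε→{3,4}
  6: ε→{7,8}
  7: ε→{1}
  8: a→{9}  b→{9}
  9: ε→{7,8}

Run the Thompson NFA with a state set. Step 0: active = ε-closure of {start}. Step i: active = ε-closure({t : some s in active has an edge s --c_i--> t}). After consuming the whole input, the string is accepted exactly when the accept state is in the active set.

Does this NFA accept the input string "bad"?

Answer: REJECT

Derivation:
initial (ε-close {0}): {0,1,2,3,4,6,7,8}
'b' @ 1: {1,7,8,9}  ✓accept
'a' @ 2: {1,7,8,9}  ✓accept
'd' @ 3: {}  — dead — no transitions
final: {}; accept 1 not in set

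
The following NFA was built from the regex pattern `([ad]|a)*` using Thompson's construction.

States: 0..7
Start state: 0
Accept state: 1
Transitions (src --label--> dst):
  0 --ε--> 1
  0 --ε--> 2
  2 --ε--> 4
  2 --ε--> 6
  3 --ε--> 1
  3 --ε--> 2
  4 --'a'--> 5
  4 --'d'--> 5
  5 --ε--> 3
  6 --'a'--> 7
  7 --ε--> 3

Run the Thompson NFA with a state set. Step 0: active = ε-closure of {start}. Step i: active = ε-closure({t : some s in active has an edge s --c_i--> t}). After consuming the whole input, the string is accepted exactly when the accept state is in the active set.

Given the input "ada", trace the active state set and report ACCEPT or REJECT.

start: ε-closure({0}) = {0,1,2,4,6}
'a' @ 1: {1,2,3,4,5,6,7}  [accepting]
'd' @ 2: {1,2,3,4,5,6}  [accepting]
'a' @ 3: {1,2,3,4,5,6,7}  [accepting]
end set {1,2,3,4,5,6,7} — state 1 in

Answer: ACCEPT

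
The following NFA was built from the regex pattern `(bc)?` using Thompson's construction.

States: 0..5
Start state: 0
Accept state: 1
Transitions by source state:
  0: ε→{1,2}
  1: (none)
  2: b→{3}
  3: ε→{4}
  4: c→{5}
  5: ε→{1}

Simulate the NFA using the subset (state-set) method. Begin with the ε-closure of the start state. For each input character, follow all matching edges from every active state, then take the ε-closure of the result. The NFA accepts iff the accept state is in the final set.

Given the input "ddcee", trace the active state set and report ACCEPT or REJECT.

Answer: REJECT

Trace:
start: ε-closure({0}) = {0,1,2}
'd' @ 1: {}  — no active states
rest 'dcee' ignored (set empty)
end set {} — state 1 not in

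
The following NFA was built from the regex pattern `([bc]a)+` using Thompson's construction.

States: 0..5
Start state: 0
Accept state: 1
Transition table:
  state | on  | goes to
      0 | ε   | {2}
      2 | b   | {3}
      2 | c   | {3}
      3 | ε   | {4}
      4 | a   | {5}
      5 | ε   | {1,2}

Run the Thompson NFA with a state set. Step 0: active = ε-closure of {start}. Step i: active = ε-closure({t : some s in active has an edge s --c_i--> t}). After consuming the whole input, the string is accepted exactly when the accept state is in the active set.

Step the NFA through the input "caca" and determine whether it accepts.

start: ε-closure({0}) = {0,2}
'c' @ 1: {3,4}
'a' @ 2: {1,2,5}  ✓accept
'c' @ 3: {3,4}
'a' @ 4: {1,2,5}  ✓accept
final: {1,2,5}; accept 1 in set

Answer: ACCEPT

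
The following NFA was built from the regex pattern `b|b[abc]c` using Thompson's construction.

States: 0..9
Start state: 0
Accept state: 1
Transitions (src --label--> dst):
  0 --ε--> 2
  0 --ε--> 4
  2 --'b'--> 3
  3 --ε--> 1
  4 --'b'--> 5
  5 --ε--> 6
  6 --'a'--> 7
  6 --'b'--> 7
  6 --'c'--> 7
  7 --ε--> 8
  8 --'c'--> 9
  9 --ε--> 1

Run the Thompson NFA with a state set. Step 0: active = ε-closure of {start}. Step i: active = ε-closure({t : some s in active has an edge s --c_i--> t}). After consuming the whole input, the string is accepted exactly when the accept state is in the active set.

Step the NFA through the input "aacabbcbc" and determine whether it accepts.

initial (ε-close {0}): {0,2,4}
'a' @ 1: {}  — dead — no transitions
rest 'acabbcbc' ignored (set empty)
end set {} — state 1 not in

Answer: REJECT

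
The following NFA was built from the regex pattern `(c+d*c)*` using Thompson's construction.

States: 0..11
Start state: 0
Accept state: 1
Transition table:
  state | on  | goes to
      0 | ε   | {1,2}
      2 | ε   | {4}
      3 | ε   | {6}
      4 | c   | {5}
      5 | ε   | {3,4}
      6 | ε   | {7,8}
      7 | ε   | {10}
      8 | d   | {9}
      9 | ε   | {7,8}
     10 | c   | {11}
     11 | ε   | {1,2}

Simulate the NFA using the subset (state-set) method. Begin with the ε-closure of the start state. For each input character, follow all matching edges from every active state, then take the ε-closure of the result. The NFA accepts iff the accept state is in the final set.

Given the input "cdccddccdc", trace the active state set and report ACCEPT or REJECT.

Answer: ACCEPT

Derivation:
initial (ε-close {0}): {0,1,2,4}
'c' @ 1: {3,4,5,6,7,8,10}
'd' @ 2: {7,8,9,10}
'c' @ 3: {1,2,4,11}  [accepting]
'c' @ 4: {3,4,5,6,7,8,10}
'd' @ 5: {7,8,9,10}
'd' @ 6: {7,8,9,10}
'c' @ 7: {1,2,4,11}  [accepting]
'c' @ 8: {3,4,5,6,7,8,10}
'd' @ 9: {7,8,9,10}
'c' @ 10: {1,2,4,11}  [accepting]
end set {1,2,4,11} — state 1 in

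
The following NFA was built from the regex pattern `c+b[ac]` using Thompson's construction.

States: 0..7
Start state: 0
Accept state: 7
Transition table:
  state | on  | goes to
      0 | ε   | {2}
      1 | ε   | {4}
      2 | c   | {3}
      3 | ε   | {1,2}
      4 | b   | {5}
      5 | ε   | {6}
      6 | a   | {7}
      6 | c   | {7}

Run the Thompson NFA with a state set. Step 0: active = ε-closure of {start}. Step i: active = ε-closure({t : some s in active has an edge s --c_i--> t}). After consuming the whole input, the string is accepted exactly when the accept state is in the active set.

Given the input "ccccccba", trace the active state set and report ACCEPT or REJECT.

initial (ε-close {0}): {0,2}
'c' @ 1: {1,2,3,4}
'c' @ 2: {1,2,3,4}
'c' @ 3: {1,2,3,4}
'c' @ 4: {1,2,3,4}
'c' @ 5: {1,2,3,4}
'c' @ 6: {1,2,3,4}
'b' @ 7: {5,6}
'a' @ 8: {7}  [accepting]
end set {7} — state 7 in

Answer: ACCEPT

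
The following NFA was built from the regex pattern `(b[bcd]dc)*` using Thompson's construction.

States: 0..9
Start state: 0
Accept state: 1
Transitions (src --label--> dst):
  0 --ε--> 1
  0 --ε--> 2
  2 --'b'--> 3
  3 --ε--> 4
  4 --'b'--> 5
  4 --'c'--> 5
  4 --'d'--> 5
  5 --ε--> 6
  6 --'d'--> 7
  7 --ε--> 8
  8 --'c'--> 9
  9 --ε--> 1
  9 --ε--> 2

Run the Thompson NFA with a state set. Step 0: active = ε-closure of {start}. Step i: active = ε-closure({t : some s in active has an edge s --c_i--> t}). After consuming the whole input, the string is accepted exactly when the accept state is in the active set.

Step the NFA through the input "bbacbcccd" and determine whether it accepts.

initial (ε-close {0}): {0,1,2}
'b' @ 1: {3,4}
'b' @ 2: {5,6}
'a' @ 3: {}  — no active states
rest 'cbcccd' ignored (set empty)
end set {} — state 1 not in

Answer: REJECT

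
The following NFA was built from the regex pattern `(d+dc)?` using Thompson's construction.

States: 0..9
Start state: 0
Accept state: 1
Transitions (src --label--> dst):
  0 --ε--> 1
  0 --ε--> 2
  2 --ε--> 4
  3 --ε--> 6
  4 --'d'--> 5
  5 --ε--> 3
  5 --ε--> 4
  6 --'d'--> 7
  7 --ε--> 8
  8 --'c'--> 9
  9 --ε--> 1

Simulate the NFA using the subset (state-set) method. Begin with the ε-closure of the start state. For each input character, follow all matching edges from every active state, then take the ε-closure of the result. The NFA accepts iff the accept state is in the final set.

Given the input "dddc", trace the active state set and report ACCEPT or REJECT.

S₀ = ε-closure({0}) = {0,1,2,4}
'd' @ 1: {3,4,5,6}
'd' @ 2: {3,4,5,6,7,8}
'd' @ 3: {3,4,5,6,7,8}
'c' @ 4: {1,9}  ✓accept
final: {1,9}; accept 1 in set

Answer: ACCEPT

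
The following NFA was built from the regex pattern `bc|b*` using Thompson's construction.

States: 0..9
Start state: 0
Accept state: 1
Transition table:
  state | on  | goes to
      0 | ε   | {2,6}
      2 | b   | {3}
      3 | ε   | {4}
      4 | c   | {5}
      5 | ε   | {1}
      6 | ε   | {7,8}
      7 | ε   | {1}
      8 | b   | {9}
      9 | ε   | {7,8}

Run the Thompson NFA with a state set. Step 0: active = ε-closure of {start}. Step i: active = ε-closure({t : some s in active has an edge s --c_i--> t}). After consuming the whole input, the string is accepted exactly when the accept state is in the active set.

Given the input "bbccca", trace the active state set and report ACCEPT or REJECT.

initial (ε-close {0}): {0,1,2,6,7,8}
'b' @ 1: {1,3,4,7,8,9}  ✓accept
'b' @ 2: {1,7,8,9}  ✓accept
'c' @ 3: {}  — no active states
rest 'cca' ignored (set empty)
end set {} — state 1 not in

Answer: REJECT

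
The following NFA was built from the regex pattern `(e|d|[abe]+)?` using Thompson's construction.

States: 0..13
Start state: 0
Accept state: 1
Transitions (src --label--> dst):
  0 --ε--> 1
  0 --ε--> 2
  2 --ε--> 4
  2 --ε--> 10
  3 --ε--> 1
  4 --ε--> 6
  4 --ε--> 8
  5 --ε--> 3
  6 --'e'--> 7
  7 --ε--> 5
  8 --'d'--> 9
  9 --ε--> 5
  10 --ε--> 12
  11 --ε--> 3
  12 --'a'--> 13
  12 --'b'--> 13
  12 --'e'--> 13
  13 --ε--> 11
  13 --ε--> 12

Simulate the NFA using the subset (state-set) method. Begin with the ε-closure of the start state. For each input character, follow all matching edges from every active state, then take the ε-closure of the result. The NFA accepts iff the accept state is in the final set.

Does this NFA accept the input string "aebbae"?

Answer: ACCEPT

Steps:
initial (ε-close {0}): {0,1,2,4,6,8,10,12}
'a' @ 1: {1,3,11,12,13}  ✓accept
'e' @ 2: {1,3,11,12,13}  ✓accept
'b' @ 3: {1,3,11,12,13}  ✓accept
'b' @ 4: {1,3,11,12,13}  ✓accept
'a' @ 5: {1,3,11,12,13}  ✓accept
'e' @ 6: {1,3,11,12,13}  ✓accept
final: {1,3,11,12,13}; accept 1 in set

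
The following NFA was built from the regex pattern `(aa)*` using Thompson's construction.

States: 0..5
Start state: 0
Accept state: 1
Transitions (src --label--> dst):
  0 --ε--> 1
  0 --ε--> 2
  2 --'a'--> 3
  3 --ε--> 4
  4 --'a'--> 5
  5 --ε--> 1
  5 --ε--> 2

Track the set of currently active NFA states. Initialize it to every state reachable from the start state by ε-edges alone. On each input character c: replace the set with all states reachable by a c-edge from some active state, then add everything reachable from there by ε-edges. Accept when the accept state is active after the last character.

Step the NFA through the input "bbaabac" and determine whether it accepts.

initial (ε-close {0}): {0,1,2}
'b' @ 1: {}  — dead — no transitions
rest 'baabac' ignored (set empty)
end set {} — state 1 not in

Answer: REJECT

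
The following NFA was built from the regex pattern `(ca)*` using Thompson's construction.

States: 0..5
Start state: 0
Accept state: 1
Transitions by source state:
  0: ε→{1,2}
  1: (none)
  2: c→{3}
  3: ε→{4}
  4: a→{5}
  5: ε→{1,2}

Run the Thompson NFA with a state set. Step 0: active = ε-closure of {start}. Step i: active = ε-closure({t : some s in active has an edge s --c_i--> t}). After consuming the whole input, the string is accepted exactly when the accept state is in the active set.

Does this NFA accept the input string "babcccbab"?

initial (ε-close {0}): {0,1,2}
'b' @ 1: {}  — dead — no transitions
rest 'abcccbab' ignored (set empty)
final: {}; accept 1 not in set

Answer: REJECT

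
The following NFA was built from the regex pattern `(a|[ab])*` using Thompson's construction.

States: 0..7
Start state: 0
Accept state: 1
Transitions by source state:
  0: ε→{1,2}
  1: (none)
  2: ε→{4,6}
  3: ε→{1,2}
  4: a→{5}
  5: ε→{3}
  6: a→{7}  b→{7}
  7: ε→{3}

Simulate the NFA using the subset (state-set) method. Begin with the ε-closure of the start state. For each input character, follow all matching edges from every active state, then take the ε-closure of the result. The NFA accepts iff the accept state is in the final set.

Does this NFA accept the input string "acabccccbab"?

initial (ε-close {0}): {0,1,2,4,6}
'a' @ 1: {1,2,3,4,5,6,7}  ✓accept
'c' @ 2: {}  — state set empty
rest 'abccccbab' ignored (set empty)
final: {}; accept 1 not in set

Answer: REJECT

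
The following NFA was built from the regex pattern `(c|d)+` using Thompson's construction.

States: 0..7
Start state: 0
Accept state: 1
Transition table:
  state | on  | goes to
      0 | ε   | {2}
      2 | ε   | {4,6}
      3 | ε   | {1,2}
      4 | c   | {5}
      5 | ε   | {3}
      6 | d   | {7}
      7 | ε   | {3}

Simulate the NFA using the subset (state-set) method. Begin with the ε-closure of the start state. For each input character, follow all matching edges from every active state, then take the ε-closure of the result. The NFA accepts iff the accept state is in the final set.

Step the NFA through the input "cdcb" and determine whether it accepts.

initial (ε-close {0}): {0,2,4,6}
'c' @ 1: {1,2,3,4,5,6}  (accept∈set)
'd' @ 2: {1,2,3,4,6,7}  (accept∈set)
'c' @ 3: {1,2,3,4,5,6}  (accept∈set)
'b' @ 4: {}  — state set empty
end set {} — state 1 not in

Answer: REJECT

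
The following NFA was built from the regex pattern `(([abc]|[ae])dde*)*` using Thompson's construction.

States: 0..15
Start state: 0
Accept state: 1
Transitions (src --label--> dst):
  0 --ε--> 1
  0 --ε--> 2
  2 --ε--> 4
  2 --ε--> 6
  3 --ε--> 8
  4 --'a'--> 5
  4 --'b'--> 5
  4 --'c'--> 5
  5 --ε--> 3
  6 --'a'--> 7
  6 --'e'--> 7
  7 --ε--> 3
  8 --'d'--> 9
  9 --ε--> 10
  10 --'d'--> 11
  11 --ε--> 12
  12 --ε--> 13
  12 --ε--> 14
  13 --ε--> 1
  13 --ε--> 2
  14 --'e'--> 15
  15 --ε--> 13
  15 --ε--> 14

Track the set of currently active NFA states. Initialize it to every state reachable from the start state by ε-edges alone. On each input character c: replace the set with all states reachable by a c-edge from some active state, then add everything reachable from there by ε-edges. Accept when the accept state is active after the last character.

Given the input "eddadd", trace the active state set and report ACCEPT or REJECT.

Answer: ACCEPT

Steps:
S₀ = ε-closure({0}) = {0,1,2,4,6}
'e' @ 1: {3,7,8}
'd' @ 2: {9,10}
'd' @ 3: {1,2,4,6,11,12,13,14}  (accept∈set)
'a' @ 4: {3,5,7,8}
'd' @ 5: {9,10}
'd' @ 6: {1,2,4,6,11,12,13,14}  (accept∈set)
end set {1,2,4,6,11,12,13,14} — state 1 in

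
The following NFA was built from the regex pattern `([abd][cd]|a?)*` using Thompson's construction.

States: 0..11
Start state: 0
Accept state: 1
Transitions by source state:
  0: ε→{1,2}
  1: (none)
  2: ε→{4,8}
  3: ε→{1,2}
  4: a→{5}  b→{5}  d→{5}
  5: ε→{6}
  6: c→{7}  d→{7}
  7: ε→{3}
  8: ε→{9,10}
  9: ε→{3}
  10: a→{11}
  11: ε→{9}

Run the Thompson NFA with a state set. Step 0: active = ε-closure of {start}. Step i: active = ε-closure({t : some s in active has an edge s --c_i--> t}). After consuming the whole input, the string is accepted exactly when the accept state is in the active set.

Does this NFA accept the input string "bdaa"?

start: ε-closure({0}) = {0,1,2,3,4,8,9,10}
'b' @ 1: {5,6}
'd' @ 2: {1,2,3,4,7,8,9,10}  [accepting]
'a' @ 3: {1,2,3,4,5,6,8,9,10,11}  [accepting]
'a' @ 4: {1,2,3,4,5,6,8,9,10,11}  [accepting]
after full input: {1,2,3,4,5,6,8,9,10,11}  (accept=1 in)

Answer: ACCEPT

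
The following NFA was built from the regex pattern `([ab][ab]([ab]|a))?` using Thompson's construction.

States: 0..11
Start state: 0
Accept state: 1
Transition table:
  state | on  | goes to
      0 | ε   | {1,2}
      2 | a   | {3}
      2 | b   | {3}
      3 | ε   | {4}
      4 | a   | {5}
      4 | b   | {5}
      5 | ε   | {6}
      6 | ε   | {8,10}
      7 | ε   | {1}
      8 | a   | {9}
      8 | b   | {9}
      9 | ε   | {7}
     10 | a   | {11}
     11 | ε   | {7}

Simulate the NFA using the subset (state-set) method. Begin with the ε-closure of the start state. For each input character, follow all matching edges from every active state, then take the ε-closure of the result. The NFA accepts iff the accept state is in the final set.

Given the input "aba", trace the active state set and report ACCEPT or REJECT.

Answer: ACCEPT

Derivation:
start: ε-closure({0}) = {0,1,2}
'a' @ 1: {3,4}
'b' @ 2: {5,6,8,10}
'a' @ 3: {1,7,9,11}  ✓accept
final: {1,7,9,11}; accept 1 in set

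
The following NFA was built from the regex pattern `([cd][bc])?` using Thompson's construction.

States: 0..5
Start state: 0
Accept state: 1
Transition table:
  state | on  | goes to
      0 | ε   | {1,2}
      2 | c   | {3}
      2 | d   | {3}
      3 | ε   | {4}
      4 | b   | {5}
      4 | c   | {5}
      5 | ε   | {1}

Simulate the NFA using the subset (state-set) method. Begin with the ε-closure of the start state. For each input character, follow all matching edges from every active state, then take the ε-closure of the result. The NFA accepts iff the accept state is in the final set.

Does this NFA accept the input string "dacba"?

Answer: REJECT

Derivation:
S₀ = ε-closure({0}) = {0,1,2}
'd' @ 1: {3,4}
'a' @ 2: {}  — no active states
rest 'cba' ignored (set empty)
end set {} — state 1 not in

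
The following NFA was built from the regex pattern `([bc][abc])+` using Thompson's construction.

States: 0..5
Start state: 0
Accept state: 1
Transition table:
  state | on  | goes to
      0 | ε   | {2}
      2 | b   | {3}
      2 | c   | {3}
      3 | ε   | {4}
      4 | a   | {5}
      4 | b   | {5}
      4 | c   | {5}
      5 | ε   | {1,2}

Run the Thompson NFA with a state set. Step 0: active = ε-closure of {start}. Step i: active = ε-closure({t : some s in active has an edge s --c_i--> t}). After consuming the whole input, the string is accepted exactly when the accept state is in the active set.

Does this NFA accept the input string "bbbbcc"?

S₀ = ε-closure({0}) = {0,2}
'b' @ 1: {3,4}
'b' @ 2: {1,2,5}  (accept∈set)
'b' @ 3: {3,4}
'b' @ 4: {1,2,5}  (accept∈set)
'c' @ 5: {3,4}
'c' @ 6: {1,2,5}  (accept∈set)
end set {1,2,5} — state 1 in

Answer: ACCEPT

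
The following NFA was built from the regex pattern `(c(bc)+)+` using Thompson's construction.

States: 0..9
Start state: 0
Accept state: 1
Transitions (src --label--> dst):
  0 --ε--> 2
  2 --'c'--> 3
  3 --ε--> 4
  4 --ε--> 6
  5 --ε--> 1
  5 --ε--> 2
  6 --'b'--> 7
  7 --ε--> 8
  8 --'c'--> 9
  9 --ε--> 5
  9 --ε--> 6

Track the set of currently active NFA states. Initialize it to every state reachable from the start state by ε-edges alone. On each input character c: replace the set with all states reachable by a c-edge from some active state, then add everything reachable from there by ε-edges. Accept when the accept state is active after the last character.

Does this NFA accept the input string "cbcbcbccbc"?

S₀ = ε-closure({0}) = {0,2}
'c' @ 1: {3,4,6}
'b' @ 2: {7,8}
'c' @ 3: {1,2,5,6,9}  [accepting]
'b' @ 4: {7,8}
'c' @ 5: {1,2,5,6,9}  [accepting]
'b' @ 6: {7,8}
'c' @ 7: {1,2,5,6,9}  [accepting]
'c' @ 8: {3,4,6}
'b' @ 9: {7,8}
'c' @ 10: {1,2,5,6,9}  [accepting]
end set {1,2,5,6,9} — state 1 in

Answer: ACCEPT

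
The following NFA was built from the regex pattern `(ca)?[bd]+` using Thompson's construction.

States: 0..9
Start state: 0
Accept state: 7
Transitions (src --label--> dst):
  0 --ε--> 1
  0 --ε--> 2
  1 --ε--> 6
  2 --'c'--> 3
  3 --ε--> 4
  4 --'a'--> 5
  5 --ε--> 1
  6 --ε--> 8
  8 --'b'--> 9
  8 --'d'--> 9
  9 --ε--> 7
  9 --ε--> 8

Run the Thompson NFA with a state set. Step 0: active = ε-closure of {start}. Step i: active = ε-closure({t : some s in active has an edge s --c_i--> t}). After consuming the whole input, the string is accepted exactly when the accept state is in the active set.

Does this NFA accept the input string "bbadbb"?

Answer: REJECT

Trace:
initial (ε-close {0}): {0,1,2,6,8}
'b' @ 1: {7,8,9}  (accept∈set)
'b' @ 2: {7,8,9}  (accept∈set)
'a' @ 3: {}  — dead — no transitions
rest 'dbb' ignored (set empty)
final: {}; accept 7 not in set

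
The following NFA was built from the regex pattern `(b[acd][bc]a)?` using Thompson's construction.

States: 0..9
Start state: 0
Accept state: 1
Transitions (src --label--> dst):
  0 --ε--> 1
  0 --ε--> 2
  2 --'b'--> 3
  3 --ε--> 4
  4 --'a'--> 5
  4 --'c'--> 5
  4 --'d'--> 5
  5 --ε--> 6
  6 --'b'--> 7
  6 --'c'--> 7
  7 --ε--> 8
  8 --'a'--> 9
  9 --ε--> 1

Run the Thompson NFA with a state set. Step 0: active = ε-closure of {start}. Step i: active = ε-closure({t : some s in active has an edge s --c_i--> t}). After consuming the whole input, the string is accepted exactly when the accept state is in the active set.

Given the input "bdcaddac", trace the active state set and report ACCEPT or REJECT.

initial (ε-close {0}): {0,1,2}
'b' @ 1: {3,4}
'd' @ 2: {5,6}
'c' @ 3: {7,8}
'a' @ 4: {1,9}  [accepting]
'd' @ 5: {}  — no active states
rest 'dac' ignored (set empty)
end set {} — state 1 not in

Answer: REJECT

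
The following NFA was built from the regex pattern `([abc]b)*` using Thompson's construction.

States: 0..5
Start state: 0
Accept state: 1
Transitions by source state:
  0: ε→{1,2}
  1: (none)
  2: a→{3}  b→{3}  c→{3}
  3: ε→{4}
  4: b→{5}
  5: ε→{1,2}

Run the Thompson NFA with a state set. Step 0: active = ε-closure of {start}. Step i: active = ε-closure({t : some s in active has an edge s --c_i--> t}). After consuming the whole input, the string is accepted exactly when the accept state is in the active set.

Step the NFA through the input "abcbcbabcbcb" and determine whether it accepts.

start: ε-closure({0}) = {0,1,2}
'a' @ 1: {3,4}
'b' @ 2: {1,2,5}  (accept∈set)
'c' @ 3: {3,4}
'b' @ 4: {1,2,5}  (accept∈set)
'c' @ 5: {3,4}
'b' @ 6: {1,2,5}  (accept∈set)
'a' @ 7: {3,4}
'b' @ 8: {1,2,5}  (accept∈set)
'c' @ 9: {3,4}
'b' @ 10: {1,2,5}  (accept∈set)
'c' @ 11: {3,4}
'b' @ 12: {1,2,5}  (accept∈set)
after full input: {1,2,5}  (accept=1 in)

Answer: ACCEPT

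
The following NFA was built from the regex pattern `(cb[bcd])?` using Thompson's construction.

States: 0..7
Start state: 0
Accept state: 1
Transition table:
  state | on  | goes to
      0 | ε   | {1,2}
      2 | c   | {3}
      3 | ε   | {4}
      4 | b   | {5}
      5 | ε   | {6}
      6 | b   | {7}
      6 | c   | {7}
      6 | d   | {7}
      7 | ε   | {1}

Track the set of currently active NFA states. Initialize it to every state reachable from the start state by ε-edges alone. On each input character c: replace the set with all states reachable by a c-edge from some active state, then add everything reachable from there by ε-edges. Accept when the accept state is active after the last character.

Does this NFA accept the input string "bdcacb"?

start: ε-closure({0}) = {0,1,2}
'b' @ 1: {}  — dead — no transitions
rest 'dcacb' ignored (set empty)
final: {}; accept 1 not in set

Answer: REJECT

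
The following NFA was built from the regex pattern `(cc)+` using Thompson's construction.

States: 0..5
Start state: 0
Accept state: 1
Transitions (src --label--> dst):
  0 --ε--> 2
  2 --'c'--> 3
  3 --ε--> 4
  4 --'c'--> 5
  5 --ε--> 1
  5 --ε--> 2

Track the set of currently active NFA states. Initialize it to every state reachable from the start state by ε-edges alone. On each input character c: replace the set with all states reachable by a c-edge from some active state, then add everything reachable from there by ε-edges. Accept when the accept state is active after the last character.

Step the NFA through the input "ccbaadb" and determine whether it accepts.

S₀ = ε-closure({0}) = {0,2}
'c' @ 1: {3,4}
'c' @ 2: {1,2,5}  [accepting]
'b' @ 3: {}  — state set empty
rest 'aadb' ignored (set empty)
final: {}; accept 1 not in set

Answer: REJECT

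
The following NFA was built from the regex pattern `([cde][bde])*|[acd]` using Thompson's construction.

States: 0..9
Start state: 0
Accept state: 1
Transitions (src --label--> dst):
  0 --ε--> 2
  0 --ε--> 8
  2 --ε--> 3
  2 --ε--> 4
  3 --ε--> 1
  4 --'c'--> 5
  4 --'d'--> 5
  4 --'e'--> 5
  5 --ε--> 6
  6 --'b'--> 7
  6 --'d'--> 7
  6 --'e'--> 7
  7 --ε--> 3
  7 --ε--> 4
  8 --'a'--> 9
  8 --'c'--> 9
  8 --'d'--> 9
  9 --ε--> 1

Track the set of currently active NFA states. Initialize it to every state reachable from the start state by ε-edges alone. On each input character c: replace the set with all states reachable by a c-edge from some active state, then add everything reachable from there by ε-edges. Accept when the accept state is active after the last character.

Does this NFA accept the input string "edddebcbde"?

S₀ = ε-closure({0}) = {0,1,2,3,4,8}
'e' @ 1: {5,6}
'd' @ 2: {1,3,4,7}  ✓accept
'd' @ 3: {5,6}
'd' @ 4: {1,3,4,7}  ✓accept
'e' @ 5: {5,6}
'b' @ 6: {1,3,4,7}  ✓accept
'c' @ 7: {5,6}
'b' @ 8: {1,3,4,7}  ✓accept
'd' @ 9: {5,6}
'e' @ 10: {1,3,4,7}  ✓accept
end set {1,3,4,7} — state 1 in

Answer: ACCEPT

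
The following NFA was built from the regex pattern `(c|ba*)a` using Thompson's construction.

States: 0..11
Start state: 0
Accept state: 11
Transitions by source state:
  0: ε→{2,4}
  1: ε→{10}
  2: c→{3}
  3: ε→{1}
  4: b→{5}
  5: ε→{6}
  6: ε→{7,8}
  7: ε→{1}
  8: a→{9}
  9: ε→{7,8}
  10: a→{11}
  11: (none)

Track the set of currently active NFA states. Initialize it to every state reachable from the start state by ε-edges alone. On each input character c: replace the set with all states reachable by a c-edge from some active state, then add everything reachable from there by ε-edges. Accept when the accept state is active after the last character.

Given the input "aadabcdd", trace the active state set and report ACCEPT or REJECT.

start: ε-closure({0}) = {0,2,4}
'a' @ 1: {}  — dead — no transitions
rest 'adabcdd' ignored (set empty)
after full input: {}  (accept=11 not in)

Answer: REJECT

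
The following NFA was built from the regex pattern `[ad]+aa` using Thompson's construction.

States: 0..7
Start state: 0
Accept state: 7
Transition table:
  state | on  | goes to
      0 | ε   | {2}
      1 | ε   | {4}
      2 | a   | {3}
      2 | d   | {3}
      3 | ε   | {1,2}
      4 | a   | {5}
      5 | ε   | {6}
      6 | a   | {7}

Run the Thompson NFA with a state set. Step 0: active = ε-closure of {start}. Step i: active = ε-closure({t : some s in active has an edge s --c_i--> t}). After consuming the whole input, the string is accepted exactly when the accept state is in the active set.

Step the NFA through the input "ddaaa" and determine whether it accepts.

start: ε-closure({0}) = {0,2}
'd' @ 1: {1,2,3,4}
'd' @ 2: {1,2,3,4}
'a' @ 3: {1,2,3,4,5,6}
'a' @ 4: {1,2,3,4,5,6,7}  ✓accept
'a' @ 5: {1,2,3,4,5,6,7}  ✓accept
final: {1,2,3,4,5,6,7}; accept 7 in set

Answer: ACCEPT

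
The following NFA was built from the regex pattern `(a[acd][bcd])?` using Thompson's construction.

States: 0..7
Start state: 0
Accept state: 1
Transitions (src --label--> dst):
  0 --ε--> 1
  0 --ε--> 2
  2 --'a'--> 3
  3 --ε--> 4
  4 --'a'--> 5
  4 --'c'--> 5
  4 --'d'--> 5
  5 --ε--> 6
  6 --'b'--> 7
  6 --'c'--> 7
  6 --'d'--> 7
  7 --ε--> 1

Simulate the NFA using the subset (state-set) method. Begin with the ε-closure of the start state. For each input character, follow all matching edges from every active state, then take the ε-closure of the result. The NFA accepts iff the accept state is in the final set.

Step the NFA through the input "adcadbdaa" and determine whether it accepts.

S₀ = ε-closure({0}) = {0,1,2}
'a' @ 1: {3,4}
'd' @ 2: {5,6}
'c' @ 3: {1,7}  (accept∈set)
'a' @ 4: {}  — no active states
rest 'dbdaa' ignored (set empty)
final: {}; accept 1 not in set

Answer: REJECT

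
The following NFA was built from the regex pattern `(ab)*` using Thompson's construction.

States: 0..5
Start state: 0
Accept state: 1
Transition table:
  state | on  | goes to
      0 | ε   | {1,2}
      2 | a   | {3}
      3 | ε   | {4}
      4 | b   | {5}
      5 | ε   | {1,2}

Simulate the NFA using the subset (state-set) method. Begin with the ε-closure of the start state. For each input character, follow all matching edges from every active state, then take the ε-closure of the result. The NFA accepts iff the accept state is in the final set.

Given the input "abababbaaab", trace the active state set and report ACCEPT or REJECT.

Answer: REJECT

Steps:
initial (ε-close {0}): {0,1,2}
'a' @ 1: {3,4}
'b' @ 2: {1,2,5}  ✓accept
'a' @ 3: {3,4}
'b' @ 4: {1,2,5}  ✓accept
'a' @ 5: {3,4}
'b' @ 6: {1,2,5}  ✓accept
'b' @ 7: {}  — no active states
rest 'aaab' ignored (set empty)
after full input: {}  (accept=1 not in)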